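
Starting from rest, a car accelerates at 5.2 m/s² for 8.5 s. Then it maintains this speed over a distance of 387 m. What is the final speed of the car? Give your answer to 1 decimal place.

44.2 m/s

Phase 1 (accelerating): v₀ = 0 m/s, a = 5.2 m/s².
v = v₀ + at = 0 + (5.2)(8.5) = 44.2 m/s
Δx = v₀t + ½at² = 0·8.5 + 0.5·5.2·8.5² = 188 m

Phase 2 (constant speed): v₀ = 44.2 m/s, a = 0 m/s².
Constant speed: t = d/v = 387/44.2 = 8.76 s
Final speed = 44.2 m/s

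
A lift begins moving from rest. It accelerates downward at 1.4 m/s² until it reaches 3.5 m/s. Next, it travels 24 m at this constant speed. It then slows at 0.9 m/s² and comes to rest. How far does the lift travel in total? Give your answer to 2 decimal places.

Phase 1 (accelerating): v₀ = 0 m/s, a = 1.4 m/s².
v = v₀ + at → t = (3.5 − 0) / 1.4 = 2.50 s
v² = v₀² + 2aΔx → Δx = (3.5² − 0²)/(2·1.4) = 4.38 m

Phase 2 (constant speed): v₀ = 3.50 m/s, a = 0 m/s².
Constant speed: t = d/v = 24/3.50 = 6.86 s

Phase 3 (decelerating): v₀ = 3.50 m/s, a = -0.9 m/s².
v = v₀ + at → t = (0 − 3.50) / -0.9 = 3.89 s
v² = v₀² + 2aΔx → Δx = (0² − 3.50²)/(2·-0.9) = 6.81 m
Total distance = 4.38 + 24.0 + 6.81 = 35.2 m

35.18 m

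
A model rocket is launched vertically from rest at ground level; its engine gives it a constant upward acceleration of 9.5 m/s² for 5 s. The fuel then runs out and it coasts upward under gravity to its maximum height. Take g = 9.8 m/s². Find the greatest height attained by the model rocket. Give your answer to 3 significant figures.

234 m

Phase 1 (powered ascent): v₀ = 0 m/s, a = 9.5 m/s².
v = v₀ + at = 0 + (9.5)(5) = 47.5 m/s
Δx = v₀t + ½at² = 0·5 + 0.5·9.5·5² = 119 m

Phase 2 (coasting upward): v₀ = 47.5 m/s, a = -9.8 m/s².
v = v₀ + at → t = (0 − 47.5) / -9.8 = 4.85 s
v² = v₀² + 2aΔx → Δx = (0² − 47.5²)/(2·-9.8) = 115 m
Maximum height = 119 + 115 = 234 m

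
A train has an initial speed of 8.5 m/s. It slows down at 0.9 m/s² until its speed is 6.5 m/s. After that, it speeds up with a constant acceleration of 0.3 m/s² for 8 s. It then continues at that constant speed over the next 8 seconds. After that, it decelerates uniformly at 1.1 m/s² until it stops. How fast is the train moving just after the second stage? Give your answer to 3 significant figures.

Phase 1 (decelerating): v₀ = 8.50 m/s, a = -0.9 m/s².
v = v₀ + at → t = (6.5 − 8.50) / -0.9 = 2.22 s
v² = v₀² + 2aΔx → Δx = (6.5² − 8.50²)/(2·-0.9) = 16.7 m

Phase 2 (accelerating): v₀ = 6.50 m/s, a = 0.3 m/s².
v = v₀ + at = 6.50 + (0.3)(8) = 8.90 m/s
Δx = v₀t + ½at² = 6.50·8 + 0.5·0.3·8² = 61.6 m
Speed at end of phase 2 = 8.90 m/s

8.90 m/s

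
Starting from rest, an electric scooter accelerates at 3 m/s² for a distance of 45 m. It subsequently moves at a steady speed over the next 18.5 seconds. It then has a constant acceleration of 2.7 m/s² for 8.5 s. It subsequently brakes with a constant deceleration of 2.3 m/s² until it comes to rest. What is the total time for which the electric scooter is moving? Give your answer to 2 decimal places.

49.60 s

Phase 1 (accelerating): v₀ = 0 m/s, a = 3 m/s².
v² = v₀² + 2aΔx = 0² + 2·3·45 = 270 → v = 16.4 m/s
t = (v − v₀)/a = (16.4 − 0)/3 = 5.48 s

Phase 2 (constant speed): v₀ = 16.4 m/s, a = 0 m/s².
v = v₀ + at = 16.4 + (0)(18.5) = 16.4 m/s
Δx = v₀t + ½at² = 16.4·18.5 + 0.5·0·18.5² = 304 m

Phase 3 (accelerating): v₀ = 16.4 m/s, a = 2.7 m/s².
v = v₀ + at = 16.4 + (2.7)(8.5) = 39.4 m/s
Δx = v₀t + ½at² = 16.4·8.5 + 0.5·2.7·8.5² = 237 m

Phase 4 (decelerating): v₀ = 39.4 m/s, a = -2.3 m/s².
v = v₀ + at → t = (0 − 39.4) / -2.3 = 17.1 s
v² = v₀² + 2aΔx → Δx = (0² − 39.4²)/(2·-2.3) = 337 m
Total time = 5.48 + 18.5 + 8.50 + 17.1 = 49.6 s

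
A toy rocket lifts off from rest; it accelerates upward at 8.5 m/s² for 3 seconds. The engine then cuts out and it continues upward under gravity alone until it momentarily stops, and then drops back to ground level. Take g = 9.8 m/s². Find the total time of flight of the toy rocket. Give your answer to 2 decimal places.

Phase 1 (powered ascent): v₀ = 0 m/s, a = 8.5 m/s².
v = v₀ + at = 0 + (8.5)(3) = 25.5 m/s
Δx = v₀t + ½at² = 0·3 + 0.5·8.5·3² = 38.2 m

Phase 2 (coasting upward): v₀ = 25.5 m/s, a = -9.8 m/s².
v = v₀ + at → t = (0 − 25.5) / -9.8 = 2.60 s
v² = v₀² + 2aΔx → Δx = (0² − 25.5²)/(2·-9.8) = 33.2 m

Phase 3 (free fall): v₀ = 0 m/s, a = -9.8 m/s².
Falls 71.4 m from rest: t = √(2·71.4/9.8) = 3.82 s; v = g·t = 37.4 m/s.
Total time = 3.00 + 2.60 + 3.82 = 9.42 s

9.42 s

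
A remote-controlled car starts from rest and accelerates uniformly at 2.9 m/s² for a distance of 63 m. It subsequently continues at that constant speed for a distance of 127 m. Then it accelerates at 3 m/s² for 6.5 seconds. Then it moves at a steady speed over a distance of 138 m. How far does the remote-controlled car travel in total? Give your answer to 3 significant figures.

516 m

Phase 1 (accelerating): v₀ = 0 m/s, a = 2.9 m/s².
v² = v₀² + 2aΔx = 0² + 2·2.9·63 = 365 → v = 19.1 m/s
t = (v − v₀)/a = (19.1 − 0)/2.9 = 6.59 s

Phase 2 (constant speed): v₀ = 19.1 m/s, a = 0 m/s².
Constant speed: t = d/v = 127/19.1 = 6.64 s

Phase 3 (accelerating): v₀ = 19.1 m/s, a = 3 m/s².
v = v₀ + at = 19.1 + (3)(6.5) = 38.6 m/s
Δx = v₀t + ½at² = 19.1·6.5 + 0.5·3·6.5² = 188 m

Phase 4 (constant speed): v₀ = 38.6 m/s, a = 0 m/s².
Constant speed: t = d/v = 138/38.6 = 3.57 s
Total distance = 63.0 + 127 + 188 + 138 = 516 m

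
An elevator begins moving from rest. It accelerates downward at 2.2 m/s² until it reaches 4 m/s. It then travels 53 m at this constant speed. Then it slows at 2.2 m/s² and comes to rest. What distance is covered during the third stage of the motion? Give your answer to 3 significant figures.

3.64 m

Phase 1 (accelerating): v₀ = 0 m/s, a = 2.2 m/s².
v = v₀ + at → t = (4 − 0) / 2.2 = 1.82 s
v² = v₀² + 2aΔx → Δx = (4² − 0²)/(2·2.2) = 3.64 m

Phase 2 (constant speed): v₀ = 4.00 m/s, a = 0 m/s².
Constant speed: t = d/v = 53/4.00 = 13.2 s

Phase 3 (decelerating): v₀ = 4.00 m/s, a = -2.2 m/s².
v = v₀ + at → t = (0 − 4.00) / -2.2 = 1.82 s
v² = v₀² + 2aΔx → Δx = (0² − 4.00²)/(2·-2.2) = 3.64 m
Distance in phase 3 = 3.64 m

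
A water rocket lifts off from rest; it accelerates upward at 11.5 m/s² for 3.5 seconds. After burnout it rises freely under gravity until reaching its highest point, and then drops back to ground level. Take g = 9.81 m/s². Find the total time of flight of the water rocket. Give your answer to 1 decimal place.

Phase 1 (powered ascent): v₀ = 0 m/s, a = 11.5 m/s².
v = v₀ + at = 0 + (11.5)(3.5) = 40.2 m/s
Δx = v₀t + ½at² = 0·3.5 + 0.5·11.5·3.5² = 70.4 m

Phase 2 (coasting upward): v₀ = 40.2 m/s, a = -9.81 m/s².
v = v₀ + at → t = (0 − 40.2) / -9.81 = 4.10 s
v² = v₀² + 2aΔx → Δx = (0² − 40.2²)/(2·-9.81) = 82.6 m

Phase 3 (free fall): v₀ = 0 m/s, a = -9.81 m/s².
Falls 153 m from rest: t = √(2·153/9.81) = 5.59 s; v = g·t = 54.8 m/s.
Total time = 3.50 + 4.10 + 5.59 = 13.2 s

13.2 s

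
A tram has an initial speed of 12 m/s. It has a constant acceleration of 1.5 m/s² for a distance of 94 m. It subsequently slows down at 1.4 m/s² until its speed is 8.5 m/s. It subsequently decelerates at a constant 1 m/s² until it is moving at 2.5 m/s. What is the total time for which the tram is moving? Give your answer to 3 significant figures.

Phase 1 (accelerating): v₀ = 12.0 m/s, a = 1.5 m/s².
v² = v₀² + 2aΔx = 12.0² + 2·1.5·94 = 426 → v = 20.6 m/s
t = (v − v₀)/a = (20.6 − 12.0)/1.5 = 5.76 s

Phase 2 (decelerating): v₀ = 20.6 m/s, a = -1.4 m/s².
v = v₀ + at → t = (8.5 − 20.6) / -1.4 = 8.67 s
v² = v₀² + 2aΔx → Δx = (8.5² − 20.6²)/(2·-1.4) = 126 m

Phase 3 (decelerating): v₀ = 8.50 m/s, a = -1 m/s².
v = v₀ + at → t = (2.5 − 8.50) / -1 = 6.00 s
v² = v₀² + 2aΔx → Δx = (2.5² − 8.50²)/(2·-1) = 33.0 m
Total time = 5.76 + 8.67 + 6.00 = 20.4 s

20.4 s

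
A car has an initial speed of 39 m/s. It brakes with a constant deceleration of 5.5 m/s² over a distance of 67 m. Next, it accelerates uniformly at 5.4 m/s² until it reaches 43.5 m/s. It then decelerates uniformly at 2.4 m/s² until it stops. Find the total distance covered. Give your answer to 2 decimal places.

Phase 1 (decelerating): v₀ = 39.0 m/s, a = -5.5 m/s².
v² = v₀² + 2aΔx = 39.0² + 2·-5.5·67 = 784 → v = 28.0 m/s
t = (v − v₀)/a = (28.0 − 39.0)/-5.5 = 2.00 s

Phase 2 (accelerating): v₀ = 28.0 m/s, a = 5.4 m/s².
v = v₀ + at → t = (43.5 − 28.0) / 5.4 = 2.87 s
v² = v₀² + 2aΔx → Δx = (43.5² − 28.0²)/(2·5.4) = 103 m

Phase 3 (decelerating): v₀ = 43.5 m/s, a = -2.4 m/s².
v = v₀ + at → t = (0 − 43.5) / -2.4 = 18.1 s
v² = v₀² + 2aΔx → Δx = (0² − 43.5²)/(2·-2.4) = 394 m
Total distance = 67.0 + 103 + 394 = 564 m

563.83 m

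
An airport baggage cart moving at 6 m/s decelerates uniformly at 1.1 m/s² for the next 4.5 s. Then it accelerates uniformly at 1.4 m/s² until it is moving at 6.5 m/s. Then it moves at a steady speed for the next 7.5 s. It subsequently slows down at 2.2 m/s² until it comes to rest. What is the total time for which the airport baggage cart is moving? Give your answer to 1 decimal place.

18.8 s

Phase 1 (decelerating): v₀ = 6.00 m/s, a = -1.1 m/s².
v = v₀ + at = 6.00 + (-1.1)(4.5) = 1.05 m/s
Δx = v₀t + ½at² = 6.00·4.5 + 0.5·-1.1·4.5² = 15.9 m

Phase 2 (accelerating): v₀ = 1.05 m/s, a = 1.4 m/s².
v = v₀ + at → t = (6.5 − 1.05) / 1.4 = 3.89 s
v² = v₀² + 2aΔx → Δx = (6.5² − 1.05²)/(2·1.4) = 14.7 m

Phase 3 (constant speed): v₀ = 6.50 m/s, a = 0 m/s².
v = v₀ + at = 6.50 + (0)(7.5) = 6.50 m/s
Δx = v₀t + ½at² = 6.50·7.5 + 0.5·0·7.5² = 48.8 m

Phase 4 (decelerating): v₀ = 6.50 m/s, a = -2.2 m/s².
v = v₀ + at → t = (0 − 6.50) / -2.2 = 2.95 s
v² = v₀² + 2aΔx → Δx = (0² − 6.50²)/(2·-2.2) = 9.60 m
Total time = 4.50 + 3.89 + 7.50 + 2.95 = 18.8 s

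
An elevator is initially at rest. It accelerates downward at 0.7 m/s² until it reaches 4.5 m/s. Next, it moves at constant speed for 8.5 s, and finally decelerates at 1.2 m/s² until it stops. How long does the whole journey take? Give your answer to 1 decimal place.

Phase 1 (accelerating): v₀ = 0 m/s, a = 0.7 m/s².
v = v₀ + at → t = (4.5 − 0) / 0.7 = 6.43 s
v² = v₀² + 2aΔx → Δx = (4.5² − 0²)/(2·0.7) = 14.5 m

Phase 2 (constant speed): v₀ = 4.50 m/s, a = 0 m/s².
v = v₀ + at = 4.50 + (0)(8.5) = 4.50 m/s
Δx = v₀t + ½at² = 4.50·8.5 + 0.5·0·8.5² = 38.2 m

Phase 3 (decelerating): v₀ = 4.50 m/s, a = -1.2 m/s².
v = v₀ + at → t = (0 − 4.50) / -1.2 = 3.75 s
v² = v₀² + 2aΔx → Δx = (0² − 4.50²)/(2·-1.2) = 8.44 m
Total time = 6.43 + 8.50 + 3.75 = 18.7 s

18.7 s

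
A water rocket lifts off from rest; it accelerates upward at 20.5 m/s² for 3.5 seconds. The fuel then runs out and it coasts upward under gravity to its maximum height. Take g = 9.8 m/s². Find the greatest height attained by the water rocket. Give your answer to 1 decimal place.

Phase 1 (powered ascent): v₀ = 0 m/s, a = 20.5 m/s².
v = v₀ + at = 0 + (20.5)(3.5) = 71.8 m/s
Δx = v₀t + ½at² = 0·3.5 + 0.5·20.5·3.5² = 126 m

Phase 2 (coasting upward): v₀ = 71.8 m/s, a = -9.8 m/s².
v = v₀ + at → t = (0 − 71.8) / -9.8 = 7.32 s
v² = v₀² + 2aΔx → Δx = (0² − 71.8²)/(2·-9.8) = 263 m
Maximum height = 126 + 263 = 388 m

388.2 m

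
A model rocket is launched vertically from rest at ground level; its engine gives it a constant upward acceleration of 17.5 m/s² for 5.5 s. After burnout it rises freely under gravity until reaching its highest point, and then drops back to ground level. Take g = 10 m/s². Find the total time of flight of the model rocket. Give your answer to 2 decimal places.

Phase 1 (powered ascent): v₀ = 0 m/s, a = 17.5 m/s².
v = v₀ + at = 0 + (17.5)(5.5) = 96.2 m/s
Δx = v₀t + ½at² = 0·5.5 + 0.5·17.5·5.5² = 265 m

Phase 2 (coasting upward): v₀ = 96.2 m/s, a = -10 m/s².
v = v₀ + at → t = (0 − 96.2) / -10 = 9.62 s
v² = v₀² + 2aΔx → Δx = (0² − 96.2²)/(2·-10) = 463 m

Phase 3 (free fall): v₀ = 0 m/s, a = -10 m/s².
Falls 728 m from rest: t = √(2·728/10) = 12.1 s; v = g·t = 121 m/s.
Total time = 5.50 + 9.62 + 12.1 = 27.2 s

27.19 s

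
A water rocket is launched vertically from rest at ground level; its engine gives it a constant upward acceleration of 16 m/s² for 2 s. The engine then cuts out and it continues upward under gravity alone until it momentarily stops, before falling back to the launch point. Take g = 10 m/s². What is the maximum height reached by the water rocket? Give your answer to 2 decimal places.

Phase 1 (powered ascent): v₀ = 0 m/s, a = 16 m/s².
v = v₀ + at = 0 + (16)(2) = 32.0 m/s
Δx = v₀t + ½at² = 0·2 + 0.5·16·2² = 32.0 m

Phase 2 (coasting upward): v₀ = 32.0 m/s, a = -10 m/s².
v = v₀ + at → t = (0 − 32.0) / -10 = 3.20 s
v² = v₀² + 2aΔx → Δx = (0² − 32.0²)/(2·-10) = 51.2 m
Maximum height = 32.0 + 51.2 = 83.2 m

83.20 m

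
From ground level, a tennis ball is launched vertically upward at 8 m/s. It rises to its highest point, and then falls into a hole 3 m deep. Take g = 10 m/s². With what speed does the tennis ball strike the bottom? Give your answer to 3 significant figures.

Phase 1 (rising): v₀ = 8.00 m/s, a = -10 m/s².
v = v₀ + at → t = (0 − 8.00) / -10 = 0.800 s
v² = v₀² + 2aΔx → Δx = (0² − 8.00²)/(2·-10) = 3.20 m

Phase 2 (falling): v₀ = 0 m/s, a = -10 m/s².
Falls 6.20 m from rest: t = √(2·6.20/10) = 1.11 s; v = g·t = 11.1 m/s.
Final speed = 11.1 m/s

11.1 m/s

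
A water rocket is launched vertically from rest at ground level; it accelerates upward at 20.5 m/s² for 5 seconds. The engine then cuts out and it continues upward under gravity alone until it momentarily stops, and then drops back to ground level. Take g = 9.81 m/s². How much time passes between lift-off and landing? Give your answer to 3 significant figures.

Phase 1 (powered ascent): v₀ = 0 m/s, a = 20.5 m/s².
v = v₀ + at = 0 + (20.5)(5) = 102 m/s
Δx = v₀t + ½at² = 0·5 + 0.5·20.5·5² = 256 m

Phase 2 (coasting upward): v₀ = 102 m/s, a = -9.81 m/s².
v = v₀ + at → t = (0 − 102) / -9.81 = 10.4 s
v² = v₀² + 2aΔx → Δx = (0² − 102²)/(2·-9.81) = 535 m

Phase 3 (free fall): v₀ = 0 m/s, a = -9.81 m/s².
Falls 792 m from rest: t = √(2·792/9.81) = 12.7 s; v = g·t = 125 m/s.
Total time = 5.00 + 10.4 + 12.7 = 28.2 s

28.2 s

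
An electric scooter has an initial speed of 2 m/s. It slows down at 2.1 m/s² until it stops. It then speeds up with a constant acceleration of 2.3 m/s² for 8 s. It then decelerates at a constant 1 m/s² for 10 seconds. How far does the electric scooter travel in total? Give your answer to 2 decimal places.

Phase 1 (decelerating): v₀ = 2.00 m/s, a = -2.1 m/s².
v = v₀ + at → t = (0 − 2.00) / -2.1 = 0.952 s
v² = v₀² + 2aΔx → Δx = (0² − 2.00²)/(2·-2.1) = 0.952 m

Phase 2 (accelerating): v₀ = 0 m/s, a = 2.3 m/s².
v = v₀ + at = 0 + (2.3)(8) = 18.4 m/s
Δx = v₀t + ½at² = 0·8 + 0.5·2.3·8² = 73.6 m

Phase 3 (decelerating): v₀ = 18.4 m/s, a = -1 m/s².
v = v₀ + at = 18.4 + (-1)(10) = 8.40 m/s
Δx = v₀t + ½at² = 18.4·10 + 0.5·-1·10² = 134 m
Total distance = 0.952 + 73.6 + 134 = 209 m

208.55 m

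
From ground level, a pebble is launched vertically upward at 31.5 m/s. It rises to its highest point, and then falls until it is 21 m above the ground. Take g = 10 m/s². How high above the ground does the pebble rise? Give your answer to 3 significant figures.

49.6 m

Phase 1 (rising): v₀ = 31.5 m/s, a = -10 m/s².
v = v₀ + at → t = (0 − 31.5) / -10 = 3.15 s
v² = v₀² + 2aΔx → Δx = (0² − 31.5²)/(2·-10) = 49.6 m
Maximum height = 49.6 m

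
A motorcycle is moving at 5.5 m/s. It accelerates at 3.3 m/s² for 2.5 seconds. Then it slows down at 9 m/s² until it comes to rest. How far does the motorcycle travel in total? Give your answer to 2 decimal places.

34.57 m

Phase 1 (accelerating): v₀ = 5.50 m/s, a = 3.3 m/s².
v = v₀ + at = 5.50 + (3.3)(2.5) = 13.8 m/s
Δx = v₀t + ½at² = 5.50·2.5 + 0.5·3.3·2.5² = 24.1 m

Phase 2 (decelerating): v₀ = 13.8 m/s, a = -9 m/s².
v = v₀ + at → t = (0 − 13.8) / -9 = 1.53 s
v² = v₀² + 2aΔx → Δx = (0² − 13.8²)/(2·-9) = 10.5 m
Total distance = 24.1 + 10.5 = 34.6 m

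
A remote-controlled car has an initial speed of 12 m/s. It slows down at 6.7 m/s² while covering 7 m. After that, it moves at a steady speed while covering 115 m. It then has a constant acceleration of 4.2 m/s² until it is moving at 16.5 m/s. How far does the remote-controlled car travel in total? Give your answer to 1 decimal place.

Phase 1 (decelerating): v₀ = 12.0 m/s, a = -6.7 m/s².
v² = v₀² + 2aΔx = 12.0² + 2·-6.7·7 = 50.2 → v = 7.09 m/s
t = (v − v₀)/a = (7.09 − 12.0)/-6.7 = 0.734 s

Phase 2 (constant speed): v₀ = 7.09 m/s, a = 0 m/s².
Constant speed: t = d/v = 115/7.09 = 16.2 s

Phase 3 (accelerating): v₀ = 7.09 m/s, a = 4.2 m/s².
v = v₀ + at → t = (16.5 − 7.09) / 4.2 = 2.24 s
v² = v₀² + 2aΔx → Δx = (16.5² − 7.09²)/(2·4.2) = 26.4 m
Total distance = 7.00 + 115 + 26.4 = 148 m

148.4 m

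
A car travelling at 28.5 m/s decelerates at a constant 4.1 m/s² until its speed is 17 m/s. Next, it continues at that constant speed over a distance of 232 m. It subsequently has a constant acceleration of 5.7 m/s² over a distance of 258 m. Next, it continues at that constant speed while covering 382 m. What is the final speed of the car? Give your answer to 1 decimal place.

56.8 m/s

Phase 1 (decelerating): v₀ = 28.5 m/s, a = -4.1 m/s².
v = v₀ + at → t = (17 − 28.5) / -4.1 = 2.80 s
v² = v₀² + 2aΔx → Δx = (17² − 28.5²)/(2·-4.1) = 63.8 m

Phase 2 (constant speed): v₀ = 17.0 m/s, a = 0 m/s².
Constant speed: t = d/v = 232/17.0 = 13.6 s

Phase 3 (accelerating): v₀ = 17.0 m/s, a = 5.7 m/s².
v² = v₀² + 2aΔx = 17.0² + 2·5.7·258 = 3230 → v = 56.8 m/s
t = (v − v₀)/a = (56.8 − 17.0)/5.7 = 6.99 s

Phase 4 (constant speed): v₀ = 56.8 m/s, a = 0 m/s².
Constant speed: t = d/v = 382/56.8 = 6.72 s
Final speed = 56.8 m/s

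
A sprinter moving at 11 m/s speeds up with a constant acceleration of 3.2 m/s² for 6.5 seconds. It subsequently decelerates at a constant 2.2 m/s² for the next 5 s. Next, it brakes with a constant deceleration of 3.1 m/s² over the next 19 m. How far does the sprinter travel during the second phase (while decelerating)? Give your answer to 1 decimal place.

131.5 m

Phase 1 (accelerating): v₀ = 11.0 m/s, a = 3.2 m/s².
v = v₀ + at = 11.0 + (3.2)(6.5) = 31.8 m/s
Δx = v₀t + ½at² = 11.0·6.5 + 0.5·3.2·6.5² = 139 m

Phase 2 (decelerating): v₀ = 31.8 m/s, a = -2.2 m/s².
v = v₀ + at = 31.8 + (-2.2)(5) = 20.8 m/s
Δx = v₀t + ½at² = 31.8·5 + 0.5·-2.2·5² = 132 m
Distance in phase 2 = 132 m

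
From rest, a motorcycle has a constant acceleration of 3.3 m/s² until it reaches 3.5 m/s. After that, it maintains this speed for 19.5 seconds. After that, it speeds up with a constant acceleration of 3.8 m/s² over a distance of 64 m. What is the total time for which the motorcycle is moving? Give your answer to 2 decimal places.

Phase 1 (accelerating): v₀ = 0 m/s, a = 3.3 m/s².
v = v₀ + at → t = (3.5 − 0) / 3.3 = 1.06 s
v² = v₀² + 2aΔx → Δx = (3.5² − 0²)/(2·3.3) = 1.86 m

Phase 2 (constant speed): v₀ = 3.50 m/s, a = 0 m/s².
v = v₀ + at = 3.50 + (0)(19.5) = 3.50 m/s
Δx = v₀t + ½at² = 3.50·19.5 + 0.5·0·19.5² = 68.2 m

Phase 3 (accelerating): v₀ = 3.50 m/s, a = 3.8 m/s².
v² = v₀² + 2aΔx = 3.50² + 2·3.8·64 = 499 → v = 22.3 m/s
t = (v − v₀)/a = (22.3 − 3.50)/3.8 = 4.96 s
Total time = 1.06 + 19.5 + 4.96 = 25.5 s

25.52 s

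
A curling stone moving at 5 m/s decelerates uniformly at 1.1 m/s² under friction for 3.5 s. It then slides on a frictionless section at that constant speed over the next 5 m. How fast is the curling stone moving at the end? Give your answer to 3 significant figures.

Phase 1 (decelerating): v₀ = 5.00 m/s, a = -1.1 m/s².
v = v₀ + at = 5.00 + (-1.1)(3.5) = 1.15 m/s
Δx = v₀t + ½at² = 5.00·3.5 + 0.5·-1.1·3.5² = 10.8 m

Phase 2 (constant speed): v₀ = 1.15 m/s, a = 0 m/s².
Constant speed: t = d/v = 5/1.15 = 4.35 s
Final speed = 1.15 m/s

1.15 m/s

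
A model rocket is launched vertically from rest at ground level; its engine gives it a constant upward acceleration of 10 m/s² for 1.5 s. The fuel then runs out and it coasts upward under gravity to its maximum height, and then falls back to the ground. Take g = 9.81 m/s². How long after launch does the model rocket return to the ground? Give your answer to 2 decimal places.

Phase 1 (powered ascent): v₀ = 0 m/s, a = 10 m/s².
v = v₀ + at = 0 + (10)(1.5) = 15.0 m/s
Δx = v₀t + ½at² = 0·1.5 + 0.5·10·1.5² = 11.2 m

Phase 2 (coasting upward): v₀ = 15.0 m/s, a = -9.81 m/s².
v = v₀ + at → t = (0 − 15.0) / -9.81 = 1.53 s
v² = v₀² + 2aΔx → Δx = (0² − 15.0²)/(2·-9.81) = 11.5 m

Phase 3 (free fall): v₀ = 0 m/s, a = -9.81 m/s².
Falls 22.7 m from rest: t = √(2·22.7/9.81) = 2.15 s; v = g·t = 21.1 m/s.
Total time = 1.50 + 1.53 + 2.15 = 5.18 s

5.18 s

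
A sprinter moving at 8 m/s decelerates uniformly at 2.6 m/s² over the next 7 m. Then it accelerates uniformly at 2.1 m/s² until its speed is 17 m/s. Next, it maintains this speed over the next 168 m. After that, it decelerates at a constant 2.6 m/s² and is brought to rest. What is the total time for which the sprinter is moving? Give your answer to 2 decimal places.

23.07 s

Phase 1 (decelerating): v₀ = 8.00 m/s, a = -2.6 m/s².
v² = v₀² + 2aΔx = 8.00² + 2·-2.6·7 = 27.6 → v = 5.25 m/s
t = (v − v₀)/a = (5.25 − 8.00)/-2.6 = 1.06 s

Phase 2 (accelerating): v₀ = 5.25 m/s, a = 2.1 m/s².
v = v₀ + at → t = (17 − 5.25) / 2.1 = 5.59 s
v² = v₀² + 2aΔx → Δx = (17² − 5.25²)/(2·2.1) = 62.2 m

Phase 3 (constant speed): v₀ = 17.0 m/s, a = 0 m/s².
Constant speed: t = d/v = 168/17.0 = 9.88 s

Phase 4 (decelerating): v₀ = 17.0 m/s, a = -2.6 m/s².
v = v₀ + at → t = (0 − 17.0) / -2.6 = 6.54 s
v² = v₀² + 2aΔx → Δx = (0² − 17.0²)/(2·-2.6) = 55.6 m
Total time = 1.06 + 5.59 + 9.88 + 6.54 = 23.1 s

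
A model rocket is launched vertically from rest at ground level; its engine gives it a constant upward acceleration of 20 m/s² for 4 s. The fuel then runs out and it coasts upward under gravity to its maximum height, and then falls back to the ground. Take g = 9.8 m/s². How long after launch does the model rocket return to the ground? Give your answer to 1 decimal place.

22.1 s

Phase 1 (powered ascent): v₀ = 0 m/s, a = 20 m/s².
v = v₀ + at = 0 + (20)(4) = 80.0 m/s
Δx = v₀t + ½at² = 0·4 + 0.5·20·4² = 160 m

Phase 2 (coasting upward): v₀ = 80.0 m/s, a = -9.8 m/s².
v = v₀ + at → t = (0 − 80.0) / -9.8 = 8.16 s
v² = v₀² + 2aΔx → Δx = (0² − 80.0²)/(2·-9.8) = 327 m

Phase 3 (free fall): v₀ = 0 m/s, a = -9.8 m/s².
Falls 487 m from rest: t = √(2·487/9.8) = 9.96 s; v = g·t = 97.7 m/s.
Total time = 4.00 + 8.16 + 9.96 = 22.1 s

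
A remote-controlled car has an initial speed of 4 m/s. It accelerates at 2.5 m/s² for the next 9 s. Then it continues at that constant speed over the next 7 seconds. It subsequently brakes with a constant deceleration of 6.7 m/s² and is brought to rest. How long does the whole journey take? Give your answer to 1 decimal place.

Phase 1 (accelerating): v₀ = 4.00 m/s, a = 2.5 m/s².
v = v₀ + at = 4.00 + (2.5)(9) = 26.5 m/s
Δx = v₀t + ½at² = 4.00·9 + 0.5·2.5·9² = 137 m

Phase 2 (constant speed): v₀ = 26.5 m/s, a = 0 m/s².
v = v₀ + at = 26.5 + (0)(7) = 26.5 m/s
Δx = v₀t + ½at² = 26.5·7 + 0.5·0·7² = 186 m

Phase 3 (decelerating): v₀ = 26.5 m/s, a = -6.7 m/s².
v = v₀ + at → t = (0 − 26.5) / -6.7 = 3.96 s
v² = v₀² + 2aΔx → Δx = (0² − 26.5²)/(2·-6.7) = 52.4 m
Total time = 9.00 + 7.00 + 3.96 = 20.0 s

20.0 s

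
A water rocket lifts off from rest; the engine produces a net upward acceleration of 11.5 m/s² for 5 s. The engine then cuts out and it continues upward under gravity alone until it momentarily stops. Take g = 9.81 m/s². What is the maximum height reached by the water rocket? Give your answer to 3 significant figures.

Phase 1 (powered ascent): v₀ = 0 m/s, a = 11.5 m/s².
v = v₀ + at = 0 + (11.5)(5) = 57.5 m/s
Δx = v₀t + ½at² = 0·5 + 0.5·11.5·5² = 144 m

Phase 2 (coasting upward): v₀ = 57.5 m/s, a = -9.81 m/s².
v = v₀ + at → t = (0 − 57.5) / -9.81 = 5.86 s
v² = v₀² + 2aΔx → Δx = (0² − 57.5²)/(2·-9.81) = 169 m
Maximum height = 144 + 169 = 312 m

312 m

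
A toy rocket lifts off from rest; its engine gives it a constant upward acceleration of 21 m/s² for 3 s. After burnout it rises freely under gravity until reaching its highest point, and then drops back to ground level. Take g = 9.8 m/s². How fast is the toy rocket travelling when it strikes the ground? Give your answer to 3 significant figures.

76.3 m/s

Phase 1 (powered ascent): v₀ = 0 m/s, a = 21 m/s².
v = v₀ + at = 0 + (21)(3) = 63.0 m/s
Δx = v₀t + ½at² = 0·3 + 0.5·21·3² = 94.5 m

Phase 2 (coasting upward): v₀ = 63.0 m/s, a = -9.8 m/s².
v = v₀ + at → t = (0 − 63.0) / -9.8 = 6.43 s
v² = v₀² + 2aΔx → Δx = (0² − 63.0²)/(2·-9.8) = 202 m

Phase 3 (free fall): v₀ = 0 m/s, a = -9.8 m/s².
Falls 297 m from rest: t = √(2·297/9.8) = 7.79 s; v = g·t = 76.3 m/s.
Impact speed = 76.3 m/s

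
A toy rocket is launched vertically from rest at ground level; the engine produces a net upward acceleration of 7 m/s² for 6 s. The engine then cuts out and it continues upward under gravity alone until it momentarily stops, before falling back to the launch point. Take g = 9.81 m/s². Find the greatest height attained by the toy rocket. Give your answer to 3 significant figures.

Phase 1 (powered ascent): v₀ = 0 m/s, a = 7 m/s².
v = v₀ + at = 0 + (7)(6) = 42.0 m/s
Δx = v₀t + ½at² = 0·6 + 0.5·7·6² = 126 m

Phase 2 (coasting upward): v₀ = 42.0 m/s, a = -9.81 m/s².
v = v₀ + at → t = (0 − 42.0) / -9.81 = 4.28 s
v² = v₀² + 2aΔx → Δx = (0² − 42.0²)/(2·-9.81) = 89.9 m
Maximum height = 126 + 89.9 = 216 m

216 m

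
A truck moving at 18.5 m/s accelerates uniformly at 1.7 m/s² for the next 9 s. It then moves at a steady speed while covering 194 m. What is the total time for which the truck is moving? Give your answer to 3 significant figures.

Phase 1 (accelerating): v₀ = 18.5 m/s, a = 1.7 m/s².
v = v₀ + at = 18.5 + (1.7)(9) = 33.8 m/s
Δx = v₀t + ½at² = 18.5·9 + 0.5·1.7·9² = 235 m

Phase 2 (constant speed): v₀ = 33.8 m/s, a = 0 m/s².
Constant speed: t = d/v = 194/33.8 = 5.74 s
Total time = 9.00 + 5.74 = 14.7 s

14.7 s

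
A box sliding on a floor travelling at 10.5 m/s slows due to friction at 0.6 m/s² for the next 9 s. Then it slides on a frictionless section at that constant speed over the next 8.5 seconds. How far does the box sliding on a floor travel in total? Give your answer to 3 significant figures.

114 m

Phase 1 (decelerating): v₀ = 10.5 m/s, a = -0.6 m/s².
v = v₀ + at = 10.5 + (-0.6)(9) = 5.10 m/s
Δx = v₀t + ½at² = 10.5·9 + 0.5·-0.6·9² = 70.2 m

Phase 2 (constant speed): v₀ = 5.10 m/s, a = 0 m/s².
v = v₀ + at = 5.10 + (0)(8.5) = 5.10 m/s
Δx = v₀t + ½at² = 5.10·8.5 + 0.5·0·8.5² = 43.4 m
Total distance = 70.2 + 43.4 = 114 m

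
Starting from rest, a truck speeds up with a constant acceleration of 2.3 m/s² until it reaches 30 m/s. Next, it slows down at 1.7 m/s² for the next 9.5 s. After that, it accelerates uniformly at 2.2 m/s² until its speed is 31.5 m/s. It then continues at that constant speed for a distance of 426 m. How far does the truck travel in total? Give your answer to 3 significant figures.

Phase 1 (accelerating): v₀ = 0 m/s, a = 2.3 m/s².
v = v₀ + at → t = (30 − 0) / 2.3 = 13.0 s
v² = v₀² + 2aΔx → Δx = (30² − 0²)/(2·2.3) = 196 m

Phase 2 (decelerating): v₀ = 30.0 m/s, a = -1.7 m/s².
v = v₀ + at = 30.0 + (-1.7)(9.5) = 13.9 m/s
Δx = v₀t + ½at² = 30.0·9.5 + 0.5·-1.7·9.5² = 208 m

Phase 3 (accelerating): v₀ = 13.9 m/s, a = 2.2 m/s².
v = v₀ + at → t = (31.5 − 13.9) / 2.2 = 8.02 s
v² = v₀² + 2aΔx → Δx = (31.5² − 13.9²)/(2·2.2) = 182 m

Phase 4 (constant speed): v₀ = 31.5 m/s, a = 0 m/s².
Constant speed: t = d/v = 426/31.5 = 13.5 s
Total distance = 196 + 208 + 182 + 426 = 1010 m

1010 m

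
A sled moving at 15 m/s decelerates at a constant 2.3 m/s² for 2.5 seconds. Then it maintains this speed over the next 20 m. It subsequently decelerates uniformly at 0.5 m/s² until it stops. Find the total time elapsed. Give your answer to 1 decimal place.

23.2 s

Phase 1 (decelerating): v₀ = 15.0 m/s, a = -2.3 m/s².
v = v₀ + at = 15.0 + (-2.3)(2.5) = 9.25 m/s
Δx = v₀t + ½at² = 15.0·2.5 + 0.5·-2.3·2.5² = 30.3 m

Phase 2 (constant speed): v₀ = 9.25 m/s, a = 0 m/s².
Constant speed: t = d/v = 20/9.25 = 2.16 s

Phase 3 (decelerating): v₀ = 9.25 m/s, a = -0.5 m/s².
v = v₀ + at → t = (0 − 9.25) / -0.5 = 18.5 s
v² = v₀² + 2aΔx → Δx = (0² − 9.25²)/(2·-0.5) = 85.6 m
Total time = 2.50 + 2.16 + 18.5 = 23.2 s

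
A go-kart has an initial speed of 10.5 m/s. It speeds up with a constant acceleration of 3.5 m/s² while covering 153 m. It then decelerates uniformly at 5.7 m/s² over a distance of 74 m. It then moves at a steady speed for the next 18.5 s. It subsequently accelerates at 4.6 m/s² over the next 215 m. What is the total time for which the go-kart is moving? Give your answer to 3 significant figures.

Phase 1 (accelerating): v₀ = 10.5 m/s, a = 3.5 m/s².
v² = v₀² + 2aΔx = 10.5² + 2·3.5·153 = 1180 → v = 34.4 m/s
t = (v − v₀)/a = (34.4 − 10.5)/3.5 = 6.82 s

Phase 2 (decelerating): v₀ = 34.4 m/s, a = -5.7 m/s².
v² = v₀² + 2aΔx = 34.4² + 2·-5.7·74 = 338 → v = 18.4 m/s
t = (v − v₀)/a = (18.4 − 34.4)/-5.7 = 2.81 s

Phase 3 (constant speed): v₀ = 18.4 m/s, a = 0 m/s².
v = v₀ + at = 18.4 + (0)(18.5) = 18.4 m/s
Δx = v₀t + ½at² = 18.4·18.5 + 0.5·0·18.5² = 340 m

Phase 4 (accelerating): v₀ = 18.4 m/s, a = 4.6 m/s².
v² = v₀² + 2aΔx = 18.4² + 2·4.6·215 = 2320 → v = 48.1 m/s
t = (v − v₀)/a = (48.1 − 18.4)/4.6 = 6.47 s
Total time = 6.82 + 2.81 + 18.5 + 6.47 = 34.6 s

34.6 s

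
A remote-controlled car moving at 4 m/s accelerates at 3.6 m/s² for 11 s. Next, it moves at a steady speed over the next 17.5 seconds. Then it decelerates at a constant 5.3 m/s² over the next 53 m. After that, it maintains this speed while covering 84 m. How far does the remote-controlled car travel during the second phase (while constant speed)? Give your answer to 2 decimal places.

Phase 1 (accelerating): v₀ = 4.00 m/s, a = 3.6 m/s².
v = v₀ + at = 4.00 + (3.6)(11) = 43.6 m/s
Δx = v₀t + ½at² = 4.00·11 + 0.5·3.6·11² = 262 m

Phase 2 (constant speed): v₀ = 43.6 m/s, a = 0 m/s².
v = v₀ + at = 43.6 + (0)(17.5) = 43.6 m/s
Δx = v₀t + ½at² = 43.6·17.5 + 0.5·0·17.5² = 763 m
Distance in phase 2 = 763 m

763.00 m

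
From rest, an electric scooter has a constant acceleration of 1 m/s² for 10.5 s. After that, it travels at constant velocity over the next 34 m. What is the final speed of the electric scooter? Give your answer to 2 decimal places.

Phase 1 (accelerating): v₀ = 0 m/s, a = 1 m/s².
v = v₀ + at = 0 + (1)(10.5) = 10.5 m/s
Δx = v₀t + ½at² = 0·10.5 + 0.5·1·10.5² = 55.1 m

Phase 2 (constant speed): v₀ = 10.5 m/s, a = 0 m/s².
Constant speed: t = d/v = 34/10.5 = 3.24 s
Final speed = 10.5 m/s

10.50 m/s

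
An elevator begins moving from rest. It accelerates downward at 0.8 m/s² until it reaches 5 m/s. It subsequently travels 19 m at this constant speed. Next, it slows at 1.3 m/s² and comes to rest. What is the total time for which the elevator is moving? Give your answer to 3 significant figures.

13.9 s

Phase 1 (accelerating): v₀ = 0 m/s, a = 0.8 m/s².
v = v₀ + at → t = (5 − 0) / 0.8 = 6.25 s
v² = v₀² + 2aΔx → Δx = (5² − 0²)/(2·0.8) = 15.6 m

Phase 2 (constant speed): v₀ = 5.00 m/s, a = 0 m/s².
Constant speed: t = d/v = 19/5.00 = 3.80 s

Phase 3 (decelerating): v₀ = 5.00 m/s, a = -1.3 m/s².
v = v₀ + at → t = (0 − 5.00) / -1.3 = 3.85 s
v² = v₀² + 2aΔx → Δx = (0² − 5.00²)/(2·-1.3) = 9.62 m
Total time = 6.25 + 3.80 + 3.85 = 13.9 s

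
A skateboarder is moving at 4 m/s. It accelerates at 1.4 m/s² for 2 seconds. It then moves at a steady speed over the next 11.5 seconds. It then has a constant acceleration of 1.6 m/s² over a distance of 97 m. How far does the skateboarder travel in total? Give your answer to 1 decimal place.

Phase 1 (accelerating): v₀ = 4.00 m/s, a = 1.4 m/s².
v = v₀ + at = 4.00 + (1.4)(2) = 6.80 m/s
Δx = v₀t + ½at² = 4.00·2 + 0.5·1.4·2² = 10.8 m

Phase 2 (constant speed): v₀ = 6.80 m/s, a = 0 m/s².
v = v₀ + at = 6.80 + (0)(11.5) = 6.80 m/s
Δx = v₀t + ½at² = 6.80·11.5 + 0.5·0·11.5² = 78.2 m

Phase 3 (accelerating): v₀ = 6.80 m/s, a = 1.6 m/s².
v² = v₀² + 2aΔx = 6.80² + 2·1.6·97 = 357 → v = 18.9 m/s
t = (v − v₀)/a = (18.9 − 6.80)/1.6 = 7.55 s
Total distance = 10.8 + 78.2 + 97.0 = 186 m

186.0 m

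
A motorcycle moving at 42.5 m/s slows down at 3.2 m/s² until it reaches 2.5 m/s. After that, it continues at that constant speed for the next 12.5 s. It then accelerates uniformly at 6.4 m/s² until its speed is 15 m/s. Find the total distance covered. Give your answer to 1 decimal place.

329.6 m

Phase 1 (decelerating): v₀ = 42.5 m/s, a = -3.2 m/s².
v = v₀ + at → t = (2.5 − 42.5) / -3.2 = 12.5 s
v² = v₀² + 2aΔx → Δx = (2.5² − 42.5²)/(2·-3.2) = 281 m

Phase 2 (constant speed): v₀ = 2.50 m/s, a = 0 m/s².
v = v₀ + at = 2.50 + (0)(12.5) = 2.50 m/s
Δx = v₀t + ½at² = 2.50·12.5 + 0.5·0·12.5² = 31.2 m

Phase 3 (accelerating): v₀ = 2.50 m/s, a = 6.4 m/s².
v = v₀ + at → t = (15 − 2.50) / 6.4 = 1.95 s
v² = v₀² + 2aΔx → Δx = (15² − 2.50²)/(2·6.4) = 17.1 m
Total distance = 281 + 31.2 + 17.1 = 330 m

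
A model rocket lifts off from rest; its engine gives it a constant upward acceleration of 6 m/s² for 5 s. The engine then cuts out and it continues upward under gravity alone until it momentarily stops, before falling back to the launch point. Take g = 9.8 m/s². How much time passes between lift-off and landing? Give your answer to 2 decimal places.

Phase 1 (powered ascent): v₀ = 0 m/s, a = 6 m/s².
v = v₀ + at = 0 + (6)(5) = 30.0 m/s
Δx = v₀t + ½at² = 0·5 + 0.5·6·5² = 75.0 m

Phase 2 (coasting upward): v₀ = 30.0 m/s, a = -9.8 m/s².
v = v₀ + at → t = (0 − 30.0) / -9.8 = 3.06 s
v² = v₀² + 2aΔx → Δx = (0² − 30.0²)/(2·-9.8) = 45.9 m

Phase 3 (free fall): v₀ = 0 m/s, a = -9.8 m/s².
Falls 121 m from rest: t = √(2·121/9.8) = 4.97 s; v = g·t = 48.7 m/s.
Total time = 5.00 + 3.06 + 4.97 = 13.0 s

13.03 s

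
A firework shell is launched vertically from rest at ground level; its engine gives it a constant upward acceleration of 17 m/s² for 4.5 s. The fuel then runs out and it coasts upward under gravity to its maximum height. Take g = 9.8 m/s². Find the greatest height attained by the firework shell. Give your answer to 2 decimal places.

Phase 1 (powered ascent): v₀ = 0 m/s, a = 17 m/s².
v = v₀ + at = 0 + (17)(4.5) = 76.5 m/s
Δx = v₀t + ½at² = 0·4.5 + 0.5·17·4.5² = 172 m

Phase 2 (coasting upward): v₀ = 76.5 m/s, a = -9.8 m/s².
v = v₀ + at → t = (0 − 76.5) / -9.8 = 7.81 s
v² = v₀² + 2aΔx → Δx = (0² − 76.5²)/(2·-9.8) = 299 m
Maximum height = 172 + 299 = 471 m

470.71 m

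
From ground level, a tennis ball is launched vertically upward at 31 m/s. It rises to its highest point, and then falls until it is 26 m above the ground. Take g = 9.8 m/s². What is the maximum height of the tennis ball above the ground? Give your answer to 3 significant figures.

49.0 m

Phase 1 (rising): v₀ = 31.0 m/s, a = -9.8 m/s².
v = v₀ + at → t = (0 − 31.0) / -9.8 = 3.16 s
v² = v₀² + 2aΔx → Δx = (0² − 31.0²)/(2·-9.8) = 49.0 m
Maximum height = 49.0 m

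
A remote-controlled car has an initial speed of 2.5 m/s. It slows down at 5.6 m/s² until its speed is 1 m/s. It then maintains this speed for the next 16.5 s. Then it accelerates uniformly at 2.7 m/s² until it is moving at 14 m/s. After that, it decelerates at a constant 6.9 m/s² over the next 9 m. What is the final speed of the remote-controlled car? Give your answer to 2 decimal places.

8.47 m/s

Phase 1 (decelerating): v₀ = 2.50 m/s, a = -5.6 m/s².
v = v₀ + at → t = (1 − 2.50) / -5.6 = 0.268 s
v² = v₀² + 2aΔx → Δx = (1² − 2.50²)/(2·-5.6) = 0.469 m

Phase 2 (constant speed): v₀ = 1.00 m/s, a = 0 m/s².
v = v₀ + at = 1.00 + (0)(16.5) = 1.00 m/s
Δx = v₀t + ½at² = 1.00·16.5 + 0.5·0·16.5² = 16.5 m

Phase 3 (accelerating): v₀ = 1.00 m/s, a = 2.7 m/s².
v = v₀ + at → t = (14 − 1.00) / 2.7 = 4.81 s
v² = v₀² + 2aΔx → Δx = (14² − 1.00²)/(2·2.7) = 36.1 m

Phase 4 (decelerating): v₀ = 14.0 m/s, a = -6.9 m/s².
v² = v₀² + 2aΔx = 14.0² + 2·-6.9·9 = 71.8 → v = 8.47 m/s
t = (v − v₀)/a = (8.47 − 14.0)/-6.9 = 0.801 s
Final speed = 8.47 m/s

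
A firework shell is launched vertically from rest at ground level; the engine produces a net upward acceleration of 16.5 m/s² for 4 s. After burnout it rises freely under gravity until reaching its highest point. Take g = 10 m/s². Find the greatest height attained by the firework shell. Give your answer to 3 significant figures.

Phase 1 (powered ascent): v₀ = 0 m/s, a = 16.5 m/s².
v = v₀ + at = 0 + (16.5)(4) = 66.0 m/s
Δx = v₀t + ½at² = 0·4 + 0.5·16.5·4² = 132 m

Phase 2 (coasting upward): v₀ = 66.0 m/s, a = -10 m/s².
v = v₀ + at → t = (0 − 66.0) / -10 = 6.60 s
v² = v₀² + 2aΔx → Δx = (0² − 66.0²)/(2·-10) = 218 m
Maximum height = 132 + 218 = 350 m

350 m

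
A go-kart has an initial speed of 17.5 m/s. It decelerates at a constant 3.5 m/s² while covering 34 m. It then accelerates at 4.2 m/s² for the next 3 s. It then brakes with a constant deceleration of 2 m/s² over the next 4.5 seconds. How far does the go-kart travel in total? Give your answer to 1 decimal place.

151.3 m

Phase 1 (decelerating): v₀ = 17.5 m/s, a = -3.5 m/s².
v² = v₀² + 2aΔx = 17.5² + 2·-3.5·34 = 68.2 → v = 8.26 m/s
t = (v − v₀)/a = (8.26 − 17.5)/-3.5 = 2.64 s

Phase 2 (accelerating): v₀ = 8.26 m/s, a = 4.2 m/s².
v = v₀ + at = 8.26 + (4.2)(3) = 20.9 m/s
Δx = v₀t + ½at² = 8.26·3 + 0.5·4.2·3² = 43.7 m

Phase 3 (decelerating): v₀ = 20.9 m/s, a = -2 m/s².
v = v₀ + at = 20.9 + (-2)(4.5) = 11.9 m/s
Δx = v₀t + ½at² = 20.9·4.5 + 0.5·-2·4.5² = 73.6 m
Total distance = 34.0 + 43.7 + 73.6 = 151 m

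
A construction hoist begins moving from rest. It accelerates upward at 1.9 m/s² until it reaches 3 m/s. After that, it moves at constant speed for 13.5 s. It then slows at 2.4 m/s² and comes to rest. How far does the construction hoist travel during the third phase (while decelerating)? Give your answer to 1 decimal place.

1.9 m

Phase 1 (accelerating): v₀ = 0 m/s, a = 1.9 m/s².
v = v₀ + at → t = (3 − 0) / 1.9 = 1.58 s
v² = v₀² + 2aΔx → Δx = (3² − 0²)/(2·1.9) = 2.37 m

Phase 2 (constant speed): v₀ = 3.00 m/s, a = 0 m/s².
v = v₀ + at = 3.00 + (0)(13.5) = 3.00 m/s
Δx = v₀t + ½at² = 3.00·13.5 + 0.5·0·13.5² = 40.5 m

Phase 3 (decelerating): v₀ = 3.00 m/s, a = -2.4 m/s².
v = v₀ + at → t = (0 − 3.00) / -2.4 = 1.25 s
v² = v₀² + 2aΔx → Δx = (0² − 3.00²)/(2·-2.4) = 1.88 m
Distance in phase 3 = 1.88 m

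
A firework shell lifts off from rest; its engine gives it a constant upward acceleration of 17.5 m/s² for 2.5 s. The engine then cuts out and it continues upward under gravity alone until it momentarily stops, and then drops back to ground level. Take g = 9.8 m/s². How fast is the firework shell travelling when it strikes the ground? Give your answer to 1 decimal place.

Phase 1 (powered ascent): v₀ = 0 m/s, a = 17.5 m/s².
v = v₀ + at = 0 + (17.5)(2.5) = 43.8 m/s
Δx = v₀t + ½at² = 0·2.5 + 0.5·17.5·2.5² = 54.7 m

Phase 2 (coasting upward): v₀ = 43.8 m/s, a = -9.8 m/s².
v = v₀ + at → t = (0 − 43.8) / -9.8 = 4.46 s
v² = v₀² + 2aΔx → Δx = (0² − 43.8²)/(2·-9.8) = 97.7 m

Phase 3 (free fall): v₀ = 0 m/s, a = -9.8 m/s².
Falls 152 m from rest: t = √(2·152/9.8) = 5.58 s; v = g·t = 54.6 m/s.
Impact speed = 54.6 m/s

54.6 m/s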